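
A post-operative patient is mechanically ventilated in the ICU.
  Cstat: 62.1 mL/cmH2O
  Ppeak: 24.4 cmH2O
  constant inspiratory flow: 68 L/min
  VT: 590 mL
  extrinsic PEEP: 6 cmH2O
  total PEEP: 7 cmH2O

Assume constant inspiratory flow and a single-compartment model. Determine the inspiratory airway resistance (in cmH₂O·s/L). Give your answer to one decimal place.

7.0

Flow: 68 L/min ÷ 60 = 1.1333 L/s.
Total PEEP = 7 cmH2O (set 6 + intrinsic 1); this is the baseline alveolar pressure.
Equation of motion (constant flow): PIP = Vt/C + R·V̇ + PEEP.
R·V̇ = PIP − Vt/C − PEEP = 24.4 − 590/62.1 − 7 = 24.4 − 9.501 − 7 = 7.899 cmH2O.
R = 7.899 / 1.1333 = 6.97 cmH2O·s/L.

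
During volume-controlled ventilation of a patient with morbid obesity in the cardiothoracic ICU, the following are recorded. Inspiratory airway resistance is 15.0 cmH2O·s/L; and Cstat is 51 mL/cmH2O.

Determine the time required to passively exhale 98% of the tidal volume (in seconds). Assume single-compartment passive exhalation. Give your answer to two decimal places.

2.99

τ = R × C = 15.0 × 51 mL/cmH2O = 15.0 × 0.051 L/cmH2O = 0.765 s.
Exhaled fraction f = 1 − e^(−t/τ) → t = −τ·ln(1 − f) = −0.765·ln(0.02) = 2.993 s.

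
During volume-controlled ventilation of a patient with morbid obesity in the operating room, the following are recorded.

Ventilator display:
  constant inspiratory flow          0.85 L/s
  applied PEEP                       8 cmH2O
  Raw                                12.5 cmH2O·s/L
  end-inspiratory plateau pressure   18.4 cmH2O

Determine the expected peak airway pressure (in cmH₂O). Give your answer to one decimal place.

PIP = Pplat + Raw × flow = 18.4 + 12.5 × 0.85 = 18.4 + 10.625 = 29.025 cmH2O.

29.0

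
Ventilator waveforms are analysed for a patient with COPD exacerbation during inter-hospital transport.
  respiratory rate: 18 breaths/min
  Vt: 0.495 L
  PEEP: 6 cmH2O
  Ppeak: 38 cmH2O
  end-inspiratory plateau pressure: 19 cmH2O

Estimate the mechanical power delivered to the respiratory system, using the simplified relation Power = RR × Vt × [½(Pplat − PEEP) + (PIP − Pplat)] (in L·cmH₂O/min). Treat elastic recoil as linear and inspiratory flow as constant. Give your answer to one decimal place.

Per-breath work = Vt × [½(Pplat−PEEP) + (PIP−Pplat)] = 0.495 × [0.5×13.0 + 19.0] = 0.495 × 25.5 = 12.623 L·cmH2O.
Power = 18 × 12.623 = 227.21 L·cmH2O/min.

227.2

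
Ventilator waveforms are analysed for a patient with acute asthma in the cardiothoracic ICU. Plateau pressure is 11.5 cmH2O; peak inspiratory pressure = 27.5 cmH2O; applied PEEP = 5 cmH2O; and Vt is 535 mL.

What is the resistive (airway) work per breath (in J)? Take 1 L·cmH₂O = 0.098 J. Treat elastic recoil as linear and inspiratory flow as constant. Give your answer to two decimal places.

With constant inspiratory flow the resistive pressure is constant at PIP − Pplat = 27.5 − 11.5 = 16.0 cmH2O, so resistive work = 16.0 × 0.535 = 8.56 L·cmH2O.
× 0.098 J/(L·cmH2O) → 0.8389 J.

0.84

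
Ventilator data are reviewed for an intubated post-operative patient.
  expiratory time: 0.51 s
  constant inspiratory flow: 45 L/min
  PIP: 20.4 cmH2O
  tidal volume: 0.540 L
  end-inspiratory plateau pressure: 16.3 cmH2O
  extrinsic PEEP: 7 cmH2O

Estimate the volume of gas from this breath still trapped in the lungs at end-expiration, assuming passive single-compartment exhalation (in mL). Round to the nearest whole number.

108

Flow: 45 L/min ÷ 60 = 0.75 L/s.
R = (PIP − Pplat)/V̇ = (20.4 − 16.3) / 0.75 = 4.1/0.75 = 5.467 cmH2O·s/L.
C = Vt/(Pplat − PEEP) = 540.0 / (16.3 − 7) = 540.0/9.3 = 58.065 mL/cmH2O.
τ = R × C = 5.467 × 0.05807 L/cmH2O = 0.3175 s.
Fraction remaining = e^(−Te/τ) = e^(−0.51/0.3175) = 0.2006.
Trapped volume = 540.0 × 0.2006 = 108.32 mL.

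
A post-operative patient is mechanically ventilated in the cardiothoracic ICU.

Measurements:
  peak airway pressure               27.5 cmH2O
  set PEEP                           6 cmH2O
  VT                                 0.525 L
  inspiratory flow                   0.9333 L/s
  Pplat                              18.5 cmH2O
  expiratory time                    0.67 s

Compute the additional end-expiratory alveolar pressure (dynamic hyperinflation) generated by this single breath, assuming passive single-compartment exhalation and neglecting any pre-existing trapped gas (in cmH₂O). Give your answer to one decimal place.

2.4

R = (PIP − Pplat)/V̇ = (27.5 − 18.5) / 0.9333 = 9.0/0.9333 = 9.643 cmH2O·s/L.
C = Vt/(Pplat − PEEP) = 525.0 / (18.5 − 6) = 525.0/12.5 = 42.0 mL/cmH2O.
τ = R × C = 9.643 × 0.042 L/cmH2O = 0.405 s.
Fraction remaining = e^(−Te/τ) = e^(−0.67/0.405) = 0.1912; trapped volume = 525.0 × 0.1912 = 100.38 mL.
Additional alveolar pressure from trapping ≈ V_trapped / C = 100.38 / 42.0 = 2.39 cmH2O.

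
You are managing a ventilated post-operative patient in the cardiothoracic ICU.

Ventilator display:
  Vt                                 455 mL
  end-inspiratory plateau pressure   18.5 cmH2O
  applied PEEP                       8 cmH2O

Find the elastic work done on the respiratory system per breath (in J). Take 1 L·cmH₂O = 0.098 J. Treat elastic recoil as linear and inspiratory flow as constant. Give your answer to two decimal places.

Elastic work ≈ ½ × (Pplat − PEEP) × Vt = 0.5 × (18.5 − 8) × 0.455 L = 0.5 × 10.5 × 0.455 = 2.389 L·cmH2O.
× 0.098 J/(L·cmH2O) → 0.2341 J.

0.23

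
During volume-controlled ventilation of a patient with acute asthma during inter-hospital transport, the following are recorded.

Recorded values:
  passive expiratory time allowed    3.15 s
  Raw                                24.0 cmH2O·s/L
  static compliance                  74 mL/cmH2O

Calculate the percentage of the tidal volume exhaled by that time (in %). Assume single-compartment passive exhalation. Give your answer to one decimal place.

83.0

τ = R × C = 24.0 × 74 mL/cmH2O = 24.0 × 0.074 L/cmH2O = 1.776 s.
Passive exhalation: V(t)/V₀ = e^(−t/τ) = e^(−3.15/1.776) = 0.1697.
Fraction exhaled = 1 − 0.1697 = 0.8303 → 83.03%.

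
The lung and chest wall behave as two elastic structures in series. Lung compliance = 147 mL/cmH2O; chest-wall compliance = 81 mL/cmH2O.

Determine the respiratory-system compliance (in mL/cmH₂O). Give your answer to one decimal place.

52.2

Lung and chest wall are elastances in series: 1/Crs = 1/CL + 1/Ccw.
1/Crs = 1/147 + 1/81 = 0.01915.
Crs = 52.219 mL/cmH2O.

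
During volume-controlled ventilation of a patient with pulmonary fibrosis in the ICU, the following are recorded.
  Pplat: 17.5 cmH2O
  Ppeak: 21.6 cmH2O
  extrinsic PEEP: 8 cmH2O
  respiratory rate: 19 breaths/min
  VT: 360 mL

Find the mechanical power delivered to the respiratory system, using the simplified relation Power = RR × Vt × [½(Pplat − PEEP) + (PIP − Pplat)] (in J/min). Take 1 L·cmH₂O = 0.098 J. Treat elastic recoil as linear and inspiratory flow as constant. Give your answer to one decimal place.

Per-breath work = Vt × [½(Pplat−PEEP) + (PIP−Pplat)] = 0.360 × [0.5×9.5 + 4.1] = 0.360 × 8.85 = 3.186 L·cmH2O.
Power = 19 × 3.186 = 60.534 L·cmH2O/min.
× 0.098 J/(L·cmH2O) → 5.932 J/min.

5.9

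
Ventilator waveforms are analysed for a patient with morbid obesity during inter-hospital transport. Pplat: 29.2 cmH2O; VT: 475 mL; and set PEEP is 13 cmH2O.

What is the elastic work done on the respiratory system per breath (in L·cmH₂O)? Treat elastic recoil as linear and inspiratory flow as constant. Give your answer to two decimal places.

3.85

Elastic work ≈ ½ × (Pplat − PEEP) × Vt = 0.5 × (29.2 − 13) × 0.475 L = 0.5 × 16.2 × 0.475 = 3.848 L·cmH2O.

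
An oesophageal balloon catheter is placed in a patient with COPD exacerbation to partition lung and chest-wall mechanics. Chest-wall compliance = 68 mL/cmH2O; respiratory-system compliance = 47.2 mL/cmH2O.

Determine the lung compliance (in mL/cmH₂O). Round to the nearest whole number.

154

1/CL = 1/Crs − 1/Ccw.
1/CL = 1/47.2 − 1/68 = 0.006481.
CL = 154.3 mL/cmH2O.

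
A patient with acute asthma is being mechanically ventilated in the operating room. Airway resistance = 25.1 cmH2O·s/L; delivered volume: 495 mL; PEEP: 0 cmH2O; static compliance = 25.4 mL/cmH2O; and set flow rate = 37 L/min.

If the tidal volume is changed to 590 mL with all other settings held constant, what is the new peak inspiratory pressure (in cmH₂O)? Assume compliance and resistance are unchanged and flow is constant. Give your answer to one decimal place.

Flow: 37 L/min ÷ 60 = 0.6167 L/s.
PIP = Vt/C + R·V̇ + PEEP (constant-flow equation of motion).
Only the elastic term changes: ΔPIP = ΔVt / C = (590 − 495) / 25.4 = 3.74 cmH2O.
Original PIP = 495/25.4 + 25.1×0.6167 + 0 = 34.967 cmH2O; new PIP = 34.967 + (3.74) = 38.707 cmH2O.

38.7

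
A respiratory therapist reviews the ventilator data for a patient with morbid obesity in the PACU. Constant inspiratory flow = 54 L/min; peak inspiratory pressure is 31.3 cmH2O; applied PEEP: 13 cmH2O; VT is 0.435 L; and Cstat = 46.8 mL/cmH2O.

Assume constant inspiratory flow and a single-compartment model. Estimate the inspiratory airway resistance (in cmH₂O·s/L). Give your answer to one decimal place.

Flow: 54 L/min ÷ 60 = 0.9 L/s.
Equation of motion (constant flow): PIP = Vt/C + R·V̇ + PEEP.
R·V̇ = PIP − Vt/C − PEEP = 31.3 − 435/46.8 − 13 = 31.3 − 9.295 − 13 = 9.005 cmH2O.
R = 9.005 / 0.9 = 10.006 cmH2O·s/L.

10.0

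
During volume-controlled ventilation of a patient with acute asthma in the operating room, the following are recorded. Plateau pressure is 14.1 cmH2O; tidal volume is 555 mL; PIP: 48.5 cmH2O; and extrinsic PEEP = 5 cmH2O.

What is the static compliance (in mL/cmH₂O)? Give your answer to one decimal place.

Cstat = Vt / (Pplat − PEEP) = 555 / (14.1 − 5) = 555 / 9.1 = 60.989 mL/cmH2O.

61.0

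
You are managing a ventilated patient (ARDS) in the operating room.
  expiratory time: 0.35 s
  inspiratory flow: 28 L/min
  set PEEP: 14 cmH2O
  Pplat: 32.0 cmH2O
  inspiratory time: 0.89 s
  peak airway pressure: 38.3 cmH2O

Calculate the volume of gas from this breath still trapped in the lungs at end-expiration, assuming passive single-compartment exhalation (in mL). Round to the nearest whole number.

Flow: 28 L/min ÷ 60 = 0.4667 L/s.
Vt = flow × Ti = 0.4667 L/s × 0.89 s × 1000 mL/L = 415.36 mL.
R = (PIP − Pplat)/V̇ = (38.3 − 32.0) / 0.4667 = 6.3/0.4667 = 13.499 cmH2O·s/L.
C = Vt/(Pplat − PEEP) = 415.36 / (32.0 − 14) = 415.36/18.0 = 23.076 mL/cmH2O.
τ = R × C = 13.499 × 0.02308 L/cmH2O = 0.3116 s.
Fraction remaining = e^(−Te/τ) = e^(−0.35/0.3116) = 0.3252.
Trapped volume = 415.36 × 0.3252 = 135.08 mL.

135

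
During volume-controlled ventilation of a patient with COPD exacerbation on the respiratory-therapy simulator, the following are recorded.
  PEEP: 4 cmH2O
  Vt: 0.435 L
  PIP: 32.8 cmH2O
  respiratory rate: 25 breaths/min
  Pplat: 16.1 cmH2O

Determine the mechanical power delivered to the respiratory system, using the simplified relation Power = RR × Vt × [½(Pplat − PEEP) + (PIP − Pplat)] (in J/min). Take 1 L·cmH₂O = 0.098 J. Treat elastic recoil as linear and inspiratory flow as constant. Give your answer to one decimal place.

Per-breath work = Vt × [½(Pplat−PEEP) + (PIP−Pplat)] = 0.435 × [0.5×12.1 + 16.7] = 0.435 × 22.75 = 9.896 L·cmH2O.
Power = 25 × 9.896 = 247.4 L·cmH2O/min.
× 0.098 J/(L·cmH2O) → 24.245 J/min.

24.2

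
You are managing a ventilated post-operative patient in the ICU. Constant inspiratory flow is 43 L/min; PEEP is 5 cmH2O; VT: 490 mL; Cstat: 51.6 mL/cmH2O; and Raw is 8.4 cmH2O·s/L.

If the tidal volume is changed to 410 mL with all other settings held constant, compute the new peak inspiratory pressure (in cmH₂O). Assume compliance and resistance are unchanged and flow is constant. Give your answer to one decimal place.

Flow: 43 L/min ÷ 60 = 0.7167 L/s.
PIP = Vt/C + R·V̇ + PEEP (constant-flow equation of motion).
Only the elastic term changes: ΔPIP = ΔVt / C = (410 − 490) / 51.6 = -1.55 cmH2O.
Original PIP = 490/51.6 + 8.4×0.7167 + 5 = 20.516 cmH2O; new PIP = 20.516 + (-1.55) = 18.966 cmH2O.

19.0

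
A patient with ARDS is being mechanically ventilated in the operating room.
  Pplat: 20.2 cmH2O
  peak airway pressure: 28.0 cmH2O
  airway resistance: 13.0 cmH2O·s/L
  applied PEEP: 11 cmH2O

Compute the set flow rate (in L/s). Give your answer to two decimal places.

0.60

flow = (PIP − Pplat) / Raw = 7.8 / 13.0 = 0.6 L/s.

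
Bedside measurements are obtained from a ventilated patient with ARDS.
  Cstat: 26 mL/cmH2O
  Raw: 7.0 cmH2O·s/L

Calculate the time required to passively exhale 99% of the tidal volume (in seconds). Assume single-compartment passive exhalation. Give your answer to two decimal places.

0.84

τ = R × C = 7.0 × 26 mL/cmH2O = 7.0 × 0.026 L/cmH2O = 0.182 s.
Exhaled fraction f = 1 − e^(−t/τ) → t = −τ·ln(1 − f) = −0.182·ln(0.01) = 0.8381 s.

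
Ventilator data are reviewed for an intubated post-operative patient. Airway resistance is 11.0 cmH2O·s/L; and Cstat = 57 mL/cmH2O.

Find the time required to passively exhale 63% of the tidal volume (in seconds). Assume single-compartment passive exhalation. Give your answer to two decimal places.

τ = R × C = 11.0 × 57 mL/cmH2O = 11.0 × 0.057 L/cmH2O = 0.627 s.
Exhaled fraction f = 1 − e^(−t/τ) → t = −τ·ln(1 − f) = −0.627·ln(0.37) = 0.6234 s.

0.62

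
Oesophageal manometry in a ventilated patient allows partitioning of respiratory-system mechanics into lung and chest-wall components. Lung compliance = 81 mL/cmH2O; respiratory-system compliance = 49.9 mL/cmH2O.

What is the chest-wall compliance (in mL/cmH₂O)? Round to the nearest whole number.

130

1/Ccw = 1/Crs − 1/CL.
1/Ccw = 1/49.9 − 1/81 = 0.007694.
Ccw = 129.97 mL/cmH2O.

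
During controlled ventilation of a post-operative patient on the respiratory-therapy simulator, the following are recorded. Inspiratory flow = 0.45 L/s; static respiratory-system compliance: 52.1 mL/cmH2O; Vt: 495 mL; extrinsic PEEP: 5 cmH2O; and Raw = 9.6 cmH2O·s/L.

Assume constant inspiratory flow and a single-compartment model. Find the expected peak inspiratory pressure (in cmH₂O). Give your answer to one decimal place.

Equation of motion (constant flow): PIP = Vt/C + R·V̇ + PEEP.
PIP = 495/52.1 + 9.6×0.45 + 5 = 9.501 + 4.32 + 5 = 18.821 cmH2O.

18.8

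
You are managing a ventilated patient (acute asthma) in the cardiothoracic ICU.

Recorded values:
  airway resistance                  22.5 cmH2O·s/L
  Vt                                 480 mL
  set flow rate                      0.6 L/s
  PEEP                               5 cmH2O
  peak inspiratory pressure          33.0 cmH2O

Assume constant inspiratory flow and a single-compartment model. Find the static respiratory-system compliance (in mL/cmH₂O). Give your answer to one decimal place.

Equation of motion (constant flow): PIP = Vt/C + R·V̇ + PEEP.
Vt/C = PIP − R·V̇ − PEEP = 33.0 − 22.5×0.6 − 5 = 33.0 − 13.5 − 5 = 14.5 cmH2O.
C = Vt / 14.5 = 480 / 14.5 = 33.103 mL/cmH2O.

33.1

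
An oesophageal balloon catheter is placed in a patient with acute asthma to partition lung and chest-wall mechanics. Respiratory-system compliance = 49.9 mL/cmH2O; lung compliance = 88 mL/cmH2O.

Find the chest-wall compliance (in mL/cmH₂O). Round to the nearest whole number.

1/Ccw = 1/Crs − 1/CL.
1/Ccw = 1/49.9 − 1/88 = 0.008676.
Ccw = 115.26 mL/cmH2O.

115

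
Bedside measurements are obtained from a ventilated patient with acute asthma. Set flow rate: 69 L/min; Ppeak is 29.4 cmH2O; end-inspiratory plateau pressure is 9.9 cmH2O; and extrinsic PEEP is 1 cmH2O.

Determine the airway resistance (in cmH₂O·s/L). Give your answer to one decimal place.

17.0

Flow: 69 L/min ÷ 60 = 1.15 L/s.
Raw = (PIP − Pplat) / flow = (29.4 − 9.9) / 1.15 = 19.5 / 1.15 = 16.957 cmH2O·s/L.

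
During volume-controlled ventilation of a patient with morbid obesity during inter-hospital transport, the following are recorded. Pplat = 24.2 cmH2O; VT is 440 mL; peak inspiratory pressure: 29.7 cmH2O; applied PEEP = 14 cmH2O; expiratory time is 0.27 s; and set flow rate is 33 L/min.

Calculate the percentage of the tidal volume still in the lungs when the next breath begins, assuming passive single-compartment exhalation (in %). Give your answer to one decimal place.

Flow: 33 L/min ÷ 60 = 0.55 L/s.
R = (PIP − Pplat)/V̇ = (29.7 − 24.2) / 0.55 = 5.5/0.55 = 10.0 cmH2O·s/L.
C = Vt/(Pplat − PEEP) = 440.0 / (24.2 − 14) = 440.0/10.2 = 43.137 mL/cmH2O.
τ = R × C = 10.0 × 0.04314 L/cmH2O = 0.4314 s.
Fraction remaining at end-expiration = e^(−Te/τ) = e^(−0.27/0.4314) = 0.5348 → 53.48%.

53.5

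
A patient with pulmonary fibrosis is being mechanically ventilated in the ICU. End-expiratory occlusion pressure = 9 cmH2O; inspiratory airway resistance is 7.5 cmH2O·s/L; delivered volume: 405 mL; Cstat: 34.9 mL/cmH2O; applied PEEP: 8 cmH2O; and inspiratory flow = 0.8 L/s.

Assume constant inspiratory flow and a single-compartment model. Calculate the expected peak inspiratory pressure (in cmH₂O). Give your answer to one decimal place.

Total PEEP = 9 cmH2O (set 8 + intrinsic 1); this is the baseline alveolar pressure.
Equation of motion (constant flow): PIP = Vt/C + R·V̇ + PEEP.
PIP = 405/34.9 + 7.5×0.8 + 9 = 11.605 + 6.0 + 9 = 26.605 cmH2O.

26.6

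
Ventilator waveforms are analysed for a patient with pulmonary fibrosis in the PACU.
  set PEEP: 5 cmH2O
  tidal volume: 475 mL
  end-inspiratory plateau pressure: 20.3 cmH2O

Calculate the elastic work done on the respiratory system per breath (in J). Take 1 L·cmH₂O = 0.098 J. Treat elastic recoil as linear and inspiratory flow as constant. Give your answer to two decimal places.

Elastic work ≈ ½ × (Pplat − PEEP) × Vt = 0.5 × (20.3 − 5) × 0.475 L = 0.5 × 15.3 × 0.475 = 3.634 L·cmH2O.
× 0.098 J/(L·cmH2O) → 0.3561 J.

0.36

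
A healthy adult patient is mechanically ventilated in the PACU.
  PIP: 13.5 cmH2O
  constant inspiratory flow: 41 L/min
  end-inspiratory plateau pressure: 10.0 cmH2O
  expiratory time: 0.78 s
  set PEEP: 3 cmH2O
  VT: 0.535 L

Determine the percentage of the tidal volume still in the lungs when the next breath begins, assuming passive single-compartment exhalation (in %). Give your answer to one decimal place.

13.6

Flow: 41 L/min ÷ 60 = 0.6833 L/s.
R = (PIP − Pplat)/V̇ = (13.5 − 10.0) / 0.6833 = 3.5/0.6833 = 5.122 cmH2O·s/L.
C = Vt/(Pplat − PEEP) = 535.0 / (10.0 − 3) = 535.0/7.0 = 76.429 mL/cmH2O.
τ = R × C = 5.122 × 0.07643 L/cmH2O = 0.3915 s.
Fraction remaining at end-expiration = e^(−Te/τ) = e^(−0.78/0.3915) = 0.1364 → 13.64%.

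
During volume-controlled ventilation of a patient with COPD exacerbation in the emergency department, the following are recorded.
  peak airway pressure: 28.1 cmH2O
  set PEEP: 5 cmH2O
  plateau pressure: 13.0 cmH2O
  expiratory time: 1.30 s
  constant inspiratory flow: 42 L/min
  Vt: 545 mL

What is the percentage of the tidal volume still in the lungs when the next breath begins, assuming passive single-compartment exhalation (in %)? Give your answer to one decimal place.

Flow: 42 L/min ÷ 60 = 0.7 L/s.
R = (PIP − Pplat)/V̇ = (28.1 − 13.0) / 0.7 = 15.1/0.7 = 21.571 cmH2O·s/L.
C = Vt/(Pplat − PEEP) = 545.0 / (13.0 − 5) = 545.0/8.0 = 68.125 mL/cmH2O.
τ = R × C = 21.571 × 0.06813 L/cmH2O = 1.47 s.
Fraction remaining at end-expiration = e^(−Te/τ) = e^(−1.30/1.47) = 0.413 → 41.3%.

41.3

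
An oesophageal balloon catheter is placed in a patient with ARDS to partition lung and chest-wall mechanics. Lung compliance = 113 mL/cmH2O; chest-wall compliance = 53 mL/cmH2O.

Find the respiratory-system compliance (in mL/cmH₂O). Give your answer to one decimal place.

Lung and chest wall are elastances in series: 1/Crs = 1/CL + 1/Ccw.
1/Crs = 1/113 + 1/53 = 0.02772.
Crs = 36.075 mL/cmH2O.

36.1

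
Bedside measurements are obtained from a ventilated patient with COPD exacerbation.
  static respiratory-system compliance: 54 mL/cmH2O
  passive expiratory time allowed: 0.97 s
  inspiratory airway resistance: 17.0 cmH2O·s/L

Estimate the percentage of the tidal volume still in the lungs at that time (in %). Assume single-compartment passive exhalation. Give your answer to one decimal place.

τ = R × C = 17.0 × 54 mL/cmH2O = 17.0 × 0.054 L/cmH2O = 0.918 s.
Passive exhalation: V(t)/V₀ = e^(−t/τ) = e^(−0.97/0.918) = 0.3476.
Fraction remaining = 0.3476 → 34.76%.

34.8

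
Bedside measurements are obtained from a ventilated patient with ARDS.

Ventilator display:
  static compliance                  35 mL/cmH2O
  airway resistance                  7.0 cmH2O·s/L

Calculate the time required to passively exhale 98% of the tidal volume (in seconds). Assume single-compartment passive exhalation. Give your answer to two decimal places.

τ = R × C = 7.0 × 35 mL/cmH2O = 7.0 × 0.035 L/cmH2O = 0.245 s.
Exhaled fraction f = 1 − e^(−t/τ) → t = −τ·ln(1 − f) = −0.245·ln(0.02) = 0.9584 s.

0.96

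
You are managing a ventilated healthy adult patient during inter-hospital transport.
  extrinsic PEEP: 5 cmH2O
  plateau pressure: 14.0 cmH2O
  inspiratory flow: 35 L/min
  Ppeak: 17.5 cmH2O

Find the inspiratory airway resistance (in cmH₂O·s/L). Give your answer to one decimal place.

6.0

Flow: 35 L/min ÷ 60 = 0.5833 L/s.
Raw = (PIP − Pplat) / flow = (17.5 − 14.0) / 0.5833 = 3.5 / 0.5833 = 6.0 cmH2O·s/L.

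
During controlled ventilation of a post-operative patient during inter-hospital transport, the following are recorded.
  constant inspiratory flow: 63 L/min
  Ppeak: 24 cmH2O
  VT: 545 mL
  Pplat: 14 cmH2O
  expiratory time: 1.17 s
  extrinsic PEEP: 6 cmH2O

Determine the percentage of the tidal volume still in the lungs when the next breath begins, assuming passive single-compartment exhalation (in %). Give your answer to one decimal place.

Flow: 63 L/min ÷ 60 = 1.05 L/s.
R = (PIP − Pplat)/V̇ = (24 − 14) / 1.05 = 10.0/1.05 = 9.524 cmH2O·s/L.
C = Vt/(Pplat − PEEP) = 545.0 / (14 − 6) = 545.0/8.0 = 68.125 mL/cmH2O.
τ = R × C = 9.524 × 0.06813 L/cmH2O = 0.6489 s.
Fraction remaining at end-expiration = e^(−Te/τ) = e^(−1.17/0.6489) = 0.1648 → 16.48%.

16.5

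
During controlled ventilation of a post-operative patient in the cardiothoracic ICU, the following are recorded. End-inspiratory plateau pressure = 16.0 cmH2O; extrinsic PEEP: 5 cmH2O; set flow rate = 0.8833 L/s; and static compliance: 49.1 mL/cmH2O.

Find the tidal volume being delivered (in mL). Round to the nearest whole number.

Vt = Cstat × (Pplat − PEEP) = 49.1 × (16.0 − 5) = 49.1 × 11.0 = 540.1 mL.

540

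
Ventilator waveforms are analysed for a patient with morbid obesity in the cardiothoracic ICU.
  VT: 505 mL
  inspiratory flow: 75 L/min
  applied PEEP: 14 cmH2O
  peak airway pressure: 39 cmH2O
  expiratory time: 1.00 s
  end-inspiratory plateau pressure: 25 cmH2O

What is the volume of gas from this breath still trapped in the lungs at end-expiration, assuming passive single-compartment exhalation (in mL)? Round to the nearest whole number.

Flow: 75 L/min ÷ 60 = 1.25 L/s.
R = (PIP − Pplat)/V̇ = (39 − 25) / 1.25 = 14.0/1.25 = 11.2 cmH2O·s/L.
C = Vt/(Pplat − PEEP) = 505.0 / (25 − 14) = 505.0/11.0 = 45.909 mL/cmH2O.
τ = R × C = 11.2 × 0.04591 L/cmH2O = 0.5142 s.
Fraction remaining = e^(−Te/τ) = e^(−1.00/0.5142) = 0.143.
Trapped volume = 505.0 × 0.143 = 72.215 mL.

72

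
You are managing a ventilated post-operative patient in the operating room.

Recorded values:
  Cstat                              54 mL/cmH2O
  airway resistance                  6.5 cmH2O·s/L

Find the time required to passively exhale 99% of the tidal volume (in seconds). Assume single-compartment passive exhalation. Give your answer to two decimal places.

1.62

τ = R × C = 6.5 × 54 mL/cmH2O = 6.5 × 0.054 L/cmH2O = 0.351 s.
Exhaled fraction f = 1 − e^(−t/τ) → t = −τ·ln(1 − f) = −0.351·ln(0.01) = 1.616 s.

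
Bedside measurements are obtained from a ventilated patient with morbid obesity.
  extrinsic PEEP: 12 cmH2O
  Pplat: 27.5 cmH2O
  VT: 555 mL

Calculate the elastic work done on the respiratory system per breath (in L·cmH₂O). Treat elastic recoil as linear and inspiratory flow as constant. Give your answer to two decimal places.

4.30

Elastic work ≈ ½ × (Pplat − PEEP) × Vt = 0.5 × (27.5 − 12) × 0.555 L = 0.5 × 15.5 × 0.555 = 4.301 L·cmH2O.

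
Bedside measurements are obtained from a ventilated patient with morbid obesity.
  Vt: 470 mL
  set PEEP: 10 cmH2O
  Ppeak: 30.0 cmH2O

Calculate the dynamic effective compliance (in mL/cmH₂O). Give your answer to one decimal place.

23.5

Dynamic compliance = Vt / (PIP − PEEP) = 470 / (30.0 − 10) = 470 / 20.0 = 23.5 mL/cmH2O.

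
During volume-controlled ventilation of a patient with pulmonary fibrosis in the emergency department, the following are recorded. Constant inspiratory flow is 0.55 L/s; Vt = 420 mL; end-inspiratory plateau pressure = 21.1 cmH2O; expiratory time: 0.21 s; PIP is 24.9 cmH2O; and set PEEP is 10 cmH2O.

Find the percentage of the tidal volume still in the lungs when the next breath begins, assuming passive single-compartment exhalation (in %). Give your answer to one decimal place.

R = (PIP − Pplat)/V̇ = (24.9 − 21.1) / 0.55 = 3.8/0.55 = 6.909 cmH2O·s/L.
C = Vt/(Pplat − PEEP) = 420.0 / (21.1 − 10) = 420.0/11.1 = 37.838 mL/cmH2O.
τ = R × C = 6.909 × 0.03784 L/cmH2O = 0.2614 s.
Fraction remaining at end-expiration = e^(−Te/τ) = e^(−0.21/0.2614) = 0.4478 → 44.78%.

44.8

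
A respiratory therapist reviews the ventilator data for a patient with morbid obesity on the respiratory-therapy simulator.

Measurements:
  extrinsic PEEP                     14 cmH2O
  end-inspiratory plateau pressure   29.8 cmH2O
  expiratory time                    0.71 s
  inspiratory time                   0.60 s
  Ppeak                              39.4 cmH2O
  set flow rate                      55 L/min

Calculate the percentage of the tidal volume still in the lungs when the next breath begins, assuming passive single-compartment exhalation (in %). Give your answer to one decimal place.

Flow: 55 L/min ÷ 60 = 0.9167 L/s.
Vt = flow × Ti = 0.9167 L/s × 0.60 s × 1000 mL/L = 550.02 mL.
R = (PIP − Pplat)/V̇ = (39.4 − 29.8) / 0.9167 = 9.6/0.9167 = 10.472 cmH2O·s/L.
C = Vt/(Pplat − PEEP) = 550.02 / (29.8 − 14) = 550.02/15.8 = 34.811 mL/cmH2O.
τ = R × C = 10.472 × 0.03481 L/cmH2O = 0.3645 s.
Fraction remaining at end-expiration = e^(−Te/τ) = e^(−0.71/0.3645) = 0.1426 → 14.26%.

14.3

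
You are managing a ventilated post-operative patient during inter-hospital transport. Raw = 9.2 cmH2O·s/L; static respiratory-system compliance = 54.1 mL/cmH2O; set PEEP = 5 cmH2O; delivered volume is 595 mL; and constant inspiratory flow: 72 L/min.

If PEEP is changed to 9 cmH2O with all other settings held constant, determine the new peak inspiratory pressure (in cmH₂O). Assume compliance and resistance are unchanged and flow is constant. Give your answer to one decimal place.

31.0

Flow: 72 L/min ÷ 60 = 1.2 L/s.
PIP = Vt/C + R·V̇ + PEEP (constant-flow equation of motion).
Only the baseline term changes: ΔPIP = ΔPEEP = 9 − 5 = 4.0 cmH2O.
Original PIP = 595/54.1 + 9.2×1.2 + 5 = 27.038 cmH2O; new PIP = 27.038 + (4.0) = 31.038 cmH2O.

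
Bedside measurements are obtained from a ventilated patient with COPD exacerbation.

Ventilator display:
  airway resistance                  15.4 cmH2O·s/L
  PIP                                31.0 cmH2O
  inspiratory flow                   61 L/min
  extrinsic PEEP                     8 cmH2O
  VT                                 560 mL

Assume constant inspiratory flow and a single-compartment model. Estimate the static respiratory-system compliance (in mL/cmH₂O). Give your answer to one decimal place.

Flow: 61 L/min ÷ 60 = 1.0167 L/s.
Equation of motion (constant flow): PIP = Vt/C + R·V̇ + PEEP.
Vt/C = PIP − R·V̇ − PEEP = 31.0 − 15.4×1.0167 − 8 = 31.0 − 15.657 − 8 = 7.343 cmH2O.
C = Vt / 7.343 = 560 / 7.343 = 76.263 mL/cmH2O.

76.3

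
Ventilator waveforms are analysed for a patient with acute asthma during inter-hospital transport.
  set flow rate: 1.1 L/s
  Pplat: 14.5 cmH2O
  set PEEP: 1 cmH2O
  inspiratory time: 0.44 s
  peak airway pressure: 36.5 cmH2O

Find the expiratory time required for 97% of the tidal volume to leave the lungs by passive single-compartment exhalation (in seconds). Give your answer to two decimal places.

Vt = flow × Ti = 1.1 L/s × 0.44 s × 1000 mL/L = 484.0 mL.
R = (PIP − Pplat)/V̇ = (36.5 − 14.5) / 1.1 = 22.0/1.1 = 20.0 cmH2O·s/L.
C = Vt/(Pplat − PEEP) = 484.0 / (14.5 − 1) = 484.0/13.5 = 35.852 mL/cmH2O.
τ = R × C = 20.0 × 0.03585 L/cmH2O = 0.717 s.
t = −τ·ln(1 − 0.97) = −0.717·ln(0.03) = 2.514 s.

2.51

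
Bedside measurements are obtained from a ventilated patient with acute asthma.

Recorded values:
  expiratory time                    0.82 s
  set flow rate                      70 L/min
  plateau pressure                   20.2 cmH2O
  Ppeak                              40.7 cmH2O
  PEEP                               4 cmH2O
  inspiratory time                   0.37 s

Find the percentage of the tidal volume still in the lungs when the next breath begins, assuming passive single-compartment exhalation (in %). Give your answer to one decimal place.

Flow: 70 L/min ÷ 60 = 1.1667 L/s.
Vt = flow × Ti = 1.1667 L/s × 0.37 s × 1000 mL/L = 431.68 mL.
R = (PIP − Pplat)/V̇ = (40.7 − 20.2) / 1.1667 = 20.5/1.1667 = 17.571 cmH2O·s/L.
C = Vt/(Pplat − PEEP) = 431.68 / (20.2 − 4) = 431.68/16.2 = 26.647 mL/cmH2O.
τ = R × C = 17.571 × 0.02665 L/cmH2O = 0.4683 s.
Fraction remaining at end-expiration = e^(−Te/τ) = e^(−0.82/0.4683) = 0.1736 → 17.36%.

17.4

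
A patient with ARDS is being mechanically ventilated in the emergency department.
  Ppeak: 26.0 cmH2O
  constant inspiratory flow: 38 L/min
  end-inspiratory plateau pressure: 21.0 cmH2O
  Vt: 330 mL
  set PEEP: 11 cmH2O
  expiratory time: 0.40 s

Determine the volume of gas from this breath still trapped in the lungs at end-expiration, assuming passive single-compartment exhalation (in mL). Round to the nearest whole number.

Flow: 38 L/min ÷ 60 = 0.6333 L/s.
R = (PIP − Pplat)/V̇ = (26.0 − 21.0) / 0.6333 = 5.0/0.6333 = 7.895 cmH2O·s/L.
C = Vt/(Pplat − PEEP) = 330.0 / (21.0 − 11) = 330.0/10.0 = 33.0 mL/cmH2O.
τ = R × C = 7.895 × 0.033 L/cmH2O = 0.2605 s.
Fraction remaining = e^(−Te/τ) = e^(−0.40/0.2605) = 0.2153.
Trapped volume = 330.0 × 0.2153 = 71.049 mL.

71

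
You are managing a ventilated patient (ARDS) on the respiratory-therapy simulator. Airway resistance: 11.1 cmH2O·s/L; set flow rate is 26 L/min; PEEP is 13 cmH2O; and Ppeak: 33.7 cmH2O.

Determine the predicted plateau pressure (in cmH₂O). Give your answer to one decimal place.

Flow: 26 L/min ÷ 60 = 0.4333 L/s.
Pplat = PIP − Raw × flow = 33.7 − 11.1 × 0.4333 = 33.7 − 4.81 = 28.89 cmH2O.

28.9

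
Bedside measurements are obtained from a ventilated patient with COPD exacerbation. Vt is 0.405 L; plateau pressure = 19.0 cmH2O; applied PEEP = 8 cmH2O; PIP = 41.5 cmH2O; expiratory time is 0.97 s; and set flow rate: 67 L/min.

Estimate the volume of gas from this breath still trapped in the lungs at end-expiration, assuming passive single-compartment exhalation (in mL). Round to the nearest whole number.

Flow: 67 L/min ÷ 60 = 1.1167 L/s.
R = (PIP − Pplat)/V̇ = (41.5 − 19.0) / 1.1167 = 22.5/1.1167 = 20.149 cmH2O·s/L.
C = Vt/(Pplat − PEEP) = 405.0 / (19.0 − 8) = 405.0/11.0 = 36.818 mL/cmH2O.
τ = R × C = 20.149 × 0.03682 L/cmH2O = 0.7419 s.
Fraction remaining = e^(−Te/τ) = e^(−0.97/0.7419) = 0.2705.
Trapped volume = 405.0 × 0.2705 = 109.55 mL.

110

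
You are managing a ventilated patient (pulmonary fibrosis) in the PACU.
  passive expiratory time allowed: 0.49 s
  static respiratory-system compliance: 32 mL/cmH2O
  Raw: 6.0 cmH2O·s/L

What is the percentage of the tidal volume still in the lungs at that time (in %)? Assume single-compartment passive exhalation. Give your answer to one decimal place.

7.8

τ = R × C = 6.0 × 32 mL/cmH2O = 6.0 × 0.032 L/cmH2O = 0.192 s.
Passive exhalation: V(t)/V₀ = e^(−t/τ) = e^(−0.49/0.192) = 0.07792.
Fraction remaining = 0.07792 → 7.792%.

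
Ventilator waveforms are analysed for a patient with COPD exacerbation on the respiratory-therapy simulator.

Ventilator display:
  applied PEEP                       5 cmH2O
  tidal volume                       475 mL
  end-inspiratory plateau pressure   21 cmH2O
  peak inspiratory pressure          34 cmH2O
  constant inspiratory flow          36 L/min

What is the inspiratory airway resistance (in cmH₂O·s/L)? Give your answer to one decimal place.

21.7

Flow: 36 L/min ÷ 60 = 0.6 L/s.
Raw = (PIP − Pplat) / flow = (34 − 21) / 0.6 = 13.0 / 0.6 = 21.667 cmH2O·s/L.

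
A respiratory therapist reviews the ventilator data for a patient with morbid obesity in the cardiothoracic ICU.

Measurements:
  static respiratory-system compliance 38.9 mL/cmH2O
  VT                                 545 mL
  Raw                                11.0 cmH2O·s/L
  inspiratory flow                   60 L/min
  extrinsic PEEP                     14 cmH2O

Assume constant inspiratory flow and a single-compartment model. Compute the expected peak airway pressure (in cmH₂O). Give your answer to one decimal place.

Flow: 60 L/min ÷ 60 = 1 L/s.
Equation of motion (constant flow): PIP = Vt/C + R·V̇ + PEEP.
PIP = 545/38.9 + 11.0×1 + 14 = 14.01 + 11.0 + 14 = 39.01 cmH2O.

39.0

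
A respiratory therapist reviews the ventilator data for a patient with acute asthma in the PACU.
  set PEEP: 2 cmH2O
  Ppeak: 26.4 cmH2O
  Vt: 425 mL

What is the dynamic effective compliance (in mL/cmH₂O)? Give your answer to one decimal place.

Dynamic compliance = Vt / (PIP − PEEP) = 425 / (26.4 − 2) = 425 / 24.4 = 17.418 mL/cmH2O.

17.4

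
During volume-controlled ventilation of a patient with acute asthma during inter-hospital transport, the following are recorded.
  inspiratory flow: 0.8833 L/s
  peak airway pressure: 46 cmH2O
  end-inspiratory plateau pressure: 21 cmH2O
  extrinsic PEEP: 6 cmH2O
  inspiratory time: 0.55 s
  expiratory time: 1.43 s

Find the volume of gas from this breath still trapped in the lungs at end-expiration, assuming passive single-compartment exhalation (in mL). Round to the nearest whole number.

102

Vt = flow × Ti = 0.8833 L/s × 0.55 s × 1000 mL/L = 485.82 mL.
R = (PIP − Pplat)/V̇ = (46 − 21) / 0.8833 = 25.0/0.8833 = 28.303 cmH2O·s/L.
C = Vt/(Pplat − PEEP) = 485.82 / (21 − 6) = 485.82/15.0 = 32.388 mL/cmH2O.
τ = R × C = 28.303 × 0.03239 L/cmH2O = 0.9167 s.
Fraction remaining = e^(−Te/τ) = e^(−1.43/0.9167) = 0.2101.
Trapped volume = 485.82 × 0.2101 = 102.07 mL.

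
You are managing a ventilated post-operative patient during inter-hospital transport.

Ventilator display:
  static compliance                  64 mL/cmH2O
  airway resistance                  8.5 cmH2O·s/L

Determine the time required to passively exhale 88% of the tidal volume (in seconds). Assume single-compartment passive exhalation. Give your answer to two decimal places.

1.15

τ = R × C = 8.5 × 64 mL/cmH2O = 8.5 × 0.064 L/cmH2O = 0.544 s.
Exhaled fraction f = 1 − e^(−t/τ) → t = −τ·ln(1 − f) = −0.544·ln(0.12) = 1.153 s.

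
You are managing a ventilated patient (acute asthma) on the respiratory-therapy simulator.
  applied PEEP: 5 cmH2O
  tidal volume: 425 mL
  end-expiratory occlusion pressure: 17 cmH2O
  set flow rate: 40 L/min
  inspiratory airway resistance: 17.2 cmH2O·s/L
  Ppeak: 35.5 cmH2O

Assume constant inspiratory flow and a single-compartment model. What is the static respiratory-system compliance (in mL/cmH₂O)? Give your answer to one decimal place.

60.4

Flow: 40 L/min ÷ 60 = 0.6667 L/s.
Total PEEP = 17 cmH2O (set 5 + intrinsic 12); this is the baseline alveolar pressure.
Equation of motion (constant flow): PIP = Vt/C + R·V̇ + PEEP.
Vt/C = PIP − R·V̇ − PEEP = 35.5 − 17.2×0.6667 − 17 = 35.5 − 11.467 − 17 = 7.033 cmH2O.
C = Vt / 7.033 = 425 / 7.033 = 60.429 mL/cmH2O.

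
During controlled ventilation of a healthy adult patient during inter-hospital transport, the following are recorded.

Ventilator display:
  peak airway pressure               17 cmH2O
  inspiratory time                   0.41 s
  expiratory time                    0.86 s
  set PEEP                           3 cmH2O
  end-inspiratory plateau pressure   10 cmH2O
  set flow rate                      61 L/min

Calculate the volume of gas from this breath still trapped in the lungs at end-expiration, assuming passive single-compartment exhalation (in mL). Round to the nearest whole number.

51

Flow: 61 L/min ÷ 60 = 1.0167 L/s.
Vt = flow × Ti = 1.0167 L/s × 0.41 s × 1000 mL/L = 416.85 mL.
R = (PIP − Pplat)/V̇ = (17 − 10) / 1.0167 = 7.0/1.0167 = 6.885 cmH2O·s/L.
C = Vt/(Pplat − PEEP) = 416.85 / (10 − 3) = 416.85/7.0 = 59.55 mL/cmH2O.
τ = R × C = 6.885 × 0.05955 L/cmH2O = 0.41 s.
Fraction remaining = e^(−Te/τ) = e^(−0.86/0.41) = 0.1228.
Trapped volume = 416.85 × 0.1228 = 51.189 mL.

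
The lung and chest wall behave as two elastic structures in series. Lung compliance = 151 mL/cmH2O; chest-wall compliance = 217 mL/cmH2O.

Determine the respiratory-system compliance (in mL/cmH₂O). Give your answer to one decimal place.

89.0

Lung and chest wall are elastances in series: 1/Crs = 1/CL + 1/Ccw.
1/Crs = 1/151 + 1/217 = 0.01123.
Crs = 89.047 mL/cmH2O.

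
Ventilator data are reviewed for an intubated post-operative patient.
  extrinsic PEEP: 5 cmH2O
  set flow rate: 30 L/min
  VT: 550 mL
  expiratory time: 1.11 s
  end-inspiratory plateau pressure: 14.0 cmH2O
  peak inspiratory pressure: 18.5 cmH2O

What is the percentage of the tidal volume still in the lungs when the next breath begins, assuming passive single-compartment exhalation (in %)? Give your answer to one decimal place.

13.3

Flow: 30 L/min ÷ 60 = 0.5 L/s.
R = (PIP − Pplat)/V̇ = (18.5 − 14.0) / 0.5 = 4.5/0.5 = 9.0 cmH2O·s/L.
C = Vt/(Pplat − PEEP) = 550.0 / (14.0 − 5) = 550.0/9.0 = 61.111 mL/cmH2O.
τ = R × C = 9.0 × 0.06111 L/cmH2O = 0.55 s.
Fraction remaining at end-expiration = e^(−Te/τ) = e^(−1.11/0.55) = 0.1329 → 13.29%.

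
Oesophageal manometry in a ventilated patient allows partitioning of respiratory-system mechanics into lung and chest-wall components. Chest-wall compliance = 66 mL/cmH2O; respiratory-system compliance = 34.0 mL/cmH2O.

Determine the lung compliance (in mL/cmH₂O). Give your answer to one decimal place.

70.1

1/CL = 1/Crs − 1/Ccw.
1/CL = 1/34.0 − 1/66 = 0.01426.
CL = 70.126 mL/cmH2O.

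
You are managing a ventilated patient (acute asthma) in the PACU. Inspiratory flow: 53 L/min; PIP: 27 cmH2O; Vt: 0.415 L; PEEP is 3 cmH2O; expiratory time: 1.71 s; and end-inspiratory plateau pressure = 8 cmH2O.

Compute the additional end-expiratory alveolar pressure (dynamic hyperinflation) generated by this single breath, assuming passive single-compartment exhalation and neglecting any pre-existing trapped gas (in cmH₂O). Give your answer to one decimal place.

1.9

Flow: 53 L/min ÷ 60 = 0.8833 L/s.
R = (PIP − Pplat)/V̇ = (27 − 8) / 0.8833 = 19.0/0.8833 = 21.51 cmH2O·s/L.
C = Vt/(Pplat − PEEP) = 415.0 / (8 − 3) = 415.0/5.0 = 83.0 mL/cmH2O.
τ = R × C = 21.51 × 0.083 L/cmH2O = 1.785 s.
Fraction remaining = e^(−Te/τ) = e^(−1.71/1.785) = 0.3837; trapped volume = 415.0 × 0.3837 = 159.24 mL.
Additional alveolar pressure from trapping ≈ V_trapped / C = 159.24 / 83.0 = 1.919 cmH2O.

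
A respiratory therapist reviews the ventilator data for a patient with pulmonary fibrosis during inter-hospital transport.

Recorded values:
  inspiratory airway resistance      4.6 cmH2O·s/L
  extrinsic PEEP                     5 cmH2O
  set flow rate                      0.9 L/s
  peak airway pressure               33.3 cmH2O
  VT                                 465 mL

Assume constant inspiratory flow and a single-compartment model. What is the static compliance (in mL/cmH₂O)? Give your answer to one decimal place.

19.2

Equation of motion (constant flow): PIP = Vt/C + R·V̇ + PEEP.
Vt/C = PIP − R·V̇ − PEEP = 33.3 − 4.6×0.9 − 5 = 33.3 − 4.14 − 5 = 24.16 cmH2O.
C = Vt / 24.16 = 465 / 24.16 = 19.247 mL/cmH2O.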